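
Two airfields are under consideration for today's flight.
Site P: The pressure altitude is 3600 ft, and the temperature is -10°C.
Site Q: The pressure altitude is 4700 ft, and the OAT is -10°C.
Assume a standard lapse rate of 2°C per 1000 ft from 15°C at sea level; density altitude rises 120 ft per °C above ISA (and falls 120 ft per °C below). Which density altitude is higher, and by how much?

Site Q by 1364 ft

Site P: ISA temp = 7.8°C, deviation -17.8°C, DA = 3600 + 120 × (-17.8) = 1464 ft.
Site Q: ISA temp = 5.6°C, deviation -15.6°C, DA = 4700 + 120 × (-15.6) = 2828 ft.
Site Q is higher by 2828 − 1464 = 1364 ft.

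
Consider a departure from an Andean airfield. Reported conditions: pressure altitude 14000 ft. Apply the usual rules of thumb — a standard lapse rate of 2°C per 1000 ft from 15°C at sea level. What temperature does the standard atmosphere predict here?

-13°C

ISA temperature = 15 − 2 × (14000/1000) = 15 − 28 = -13°C.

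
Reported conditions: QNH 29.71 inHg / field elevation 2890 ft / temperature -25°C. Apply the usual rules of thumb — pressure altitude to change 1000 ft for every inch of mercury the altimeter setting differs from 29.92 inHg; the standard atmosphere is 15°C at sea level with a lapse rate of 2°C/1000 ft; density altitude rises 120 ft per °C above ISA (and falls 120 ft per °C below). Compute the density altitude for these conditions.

-956 ft

Pressure altitude = 2890 + (29.92 − 29.71) × 1000 = 2890 + (+210) = 3100 ft.
ISA temperature at 3100 ft = 15 − 2 × (3100/1000) = 8.8°C.
ISA deviation = -25 − 8.8 = -33.8°C.
Density altitude = 3100 + 120 × (-33.8) = -956 ft.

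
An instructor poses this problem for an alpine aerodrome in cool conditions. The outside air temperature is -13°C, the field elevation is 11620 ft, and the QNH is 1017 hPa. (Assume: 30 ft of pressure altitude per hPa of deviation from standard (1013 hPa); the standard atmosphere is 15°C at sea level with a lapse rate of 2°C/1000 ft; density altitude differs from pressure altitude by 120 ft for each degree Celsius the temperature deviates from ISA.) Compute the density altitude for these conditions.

10900 ft

Pressure altitude = 11620 + (1013 − 1017) × 30 = 11620 + (-120) = 11500 ft.
ISA temperature at 11500 ft = 15 − 2 × (11500/1000) = -8°C.
ISA deviation = -13 − (-8) = -5°C.
Density altitude = 11500 + 120 × (-5) = 10900 ft.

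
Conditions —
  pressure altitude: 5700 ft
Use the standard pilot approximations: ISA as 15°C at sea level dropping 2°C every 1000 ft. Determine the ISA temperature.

3.6°C

ISA temperature = 15 − 2 × (5700/1000) = 15 − 11.4 = 3.6°C.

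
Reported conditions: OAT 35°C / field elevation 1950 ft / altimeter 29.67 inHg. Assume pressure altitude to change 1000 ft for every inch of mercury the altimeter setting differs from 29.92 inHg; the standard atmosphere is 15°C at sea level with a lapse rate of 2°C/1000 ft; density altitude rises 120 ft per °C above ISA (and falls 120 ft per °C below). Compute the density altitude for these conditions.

5128 ft

Pressure altitude = 1950 + (29.92 − 29.67) × 1000 = 1950 + (+250) = 2200 ft.
ISA temperature at 2200 ft = 15 − 2 × (2200/1000) = 10.6°C.
ISA deviation = 35 − 10.6 = +24.4°C.
Density altitude = 2200 + 120 × (24.4) = 5128 ft.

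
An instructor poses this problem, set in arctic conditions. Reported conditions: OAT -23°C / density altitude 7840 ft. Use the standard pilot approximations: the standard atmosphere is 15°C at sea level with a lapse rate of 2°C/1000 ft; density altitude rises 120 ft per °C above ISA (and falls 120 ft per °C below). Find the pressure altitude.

DA = PA + 120 × (OAT − (15 − 2·PA/1000)) = PA + 120·OAT − 1800 + 0.24·PA = 1.24·PA + 120·OAT − 1800.
So 1.24·PA = 7840 − 120 × (-23) + 1800 = 12400.
PA = 12400 / 1.24 = 10000 ft.

10000 ft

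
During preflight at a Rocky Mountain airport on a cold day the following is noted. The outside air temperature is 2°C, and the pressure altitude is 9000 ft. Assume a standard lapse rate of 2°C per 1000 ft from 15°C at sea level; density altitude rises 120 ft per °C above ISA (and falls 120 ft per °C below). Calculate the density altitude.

9600 ft

ISA temperature at 9000 ft = 15 − 2 × (9000/1000) = -3°C.
ISA deviation = 2 − (-3) = +5°C.
Density altitude = 9000 + 120 × (5) = 9000 + (+600) = 9600 ft.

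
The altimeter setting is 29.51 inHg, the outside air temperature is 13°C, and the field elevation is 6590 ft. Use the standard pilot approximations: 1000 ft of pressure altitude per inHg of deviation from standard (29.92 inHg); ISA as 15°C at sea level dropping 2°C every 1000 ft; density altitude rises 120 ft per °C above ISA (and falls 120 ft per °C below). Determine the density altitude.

Pressure altitude = 6590 + (29.92 − 29.51) × 1000 = 6590 + (+410) = 7000 ft.
ISA temperature at 7000 ft = 15 − 2 × (7000/1000) = 1°C.
ISA deviation = 13 − 1 = +12°C.
Density altitude = 7000 + 120 × (12) = 8440 ft.

8440 ft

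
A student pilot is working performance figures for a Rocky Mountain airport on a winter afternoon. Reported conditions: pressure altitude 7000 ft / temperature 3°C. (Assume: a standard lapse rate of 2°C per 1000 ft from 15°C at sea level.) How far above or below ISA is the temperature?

ISA+2°C

ISA temperature at 7000 ft = 15 − 2 × (7000/1000) = 1°C.
Deviation = OAT − ISA = 3 − 1 = +2°C.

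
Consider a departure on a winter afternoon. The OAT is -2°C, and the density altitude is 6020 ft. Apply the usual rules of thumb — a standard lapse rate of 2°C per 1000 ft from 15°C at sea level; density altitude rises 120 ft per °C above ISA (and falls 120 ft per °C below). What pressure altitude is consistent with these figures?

6500 ft

DA = PA + 120 × (OAT − (15 − 2·PA/1000)) = PA + 120·OAT − 1800 + 0.24·PA = 1.24·PA + 120·OAT − 1800.
So 1.24·PA = 6020 − 120 × (-2) + 1800 = 8060.
PA = 8060 / 1.24 = 6500 ft.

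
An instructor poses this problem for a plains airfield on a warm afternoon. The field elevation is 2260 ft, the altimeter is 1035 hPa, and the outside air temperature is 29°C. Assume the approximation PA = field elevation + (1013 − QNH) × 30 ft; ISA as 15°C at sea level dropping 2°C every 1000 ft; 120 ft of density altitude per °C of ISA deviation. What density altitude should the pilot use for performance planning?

3664 ft

Pressure altitude = 2260 + (1013 − 1035) × 30 = 2260 + (-660) = 1600 ft.
ISA temperature at 1600 ft = 15 − 2 × (1600/1000) = 11.8°C.
ISA deviation = 29 − 11.8 = +17.2°C.
Density altitude = 1600 + 120 × (17.2) = 3664 ft.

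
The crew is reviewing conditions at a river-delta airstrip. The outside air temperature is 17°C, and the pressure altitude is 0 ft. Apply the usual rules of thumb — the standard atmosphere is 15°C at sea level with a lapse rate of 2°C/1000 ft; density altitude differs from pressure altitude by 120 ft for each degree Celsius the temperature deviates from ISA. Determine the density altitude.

ISA temperature at 0 ft = 15 − 2 × (0/1000) = 15°C.
ISA deviation = 17 − 15 = +2°C.
Density altitude = 0 + 120 × (2) = 0 + (+240) = 240 ft.

240 ft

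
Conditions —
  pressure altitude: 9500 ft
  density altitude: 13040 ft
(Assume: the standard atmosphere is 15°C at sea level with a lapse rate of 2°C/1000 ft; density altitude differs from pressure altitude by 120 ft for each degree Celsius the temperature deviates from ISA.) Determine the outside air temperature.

25.5°C

Density altitude − pressure altitude = 13040 − 9500 = +3540 ft.
At 120 ft/°C that is an ISA deviation of 3540/120 = +29.5°C.
ISA temperature at 9500 ft = 15 − 2 × (9500/1000) = -4°C.
OAT = ISA + deviation = -4 + (+29.5) = 25.5°C.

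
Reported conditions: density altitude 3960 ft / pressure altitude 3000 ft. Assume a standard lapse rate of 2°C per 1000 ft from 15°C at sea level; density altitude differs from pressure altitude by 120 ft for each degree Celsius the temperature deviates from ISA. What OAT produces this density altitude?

Density altitude − pressure altitude = 3960 − 3000 = +960 ft.
At 120 ft/°C that is an ISA deviation of 960/120 = +8°C.
ISA temperature at 3000 ft = 15 − 2 × (3000/1000) = 9°C.
OAT = ISA + deviation = 9 + (+8) = 17°C.

17°C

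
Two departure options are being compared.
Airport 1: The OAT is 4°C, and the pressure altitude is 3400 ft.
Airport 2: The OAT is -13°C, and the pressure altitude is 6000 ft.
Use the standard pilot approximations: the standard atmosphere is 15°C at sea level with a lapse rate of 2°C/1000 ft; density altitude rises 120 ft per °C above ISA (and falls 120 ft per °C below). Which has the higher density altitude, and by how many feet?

Airport 1: ISA temp = 8.2°C, deviation -4.2°C, DA = 3400 + 120 × (-4.2) = 2896 ft.
Airport 2: ISA temp = 3°C, deviation -16°C, DA = 6000 + 120 × (-16) = 4080 ft.
Airport 2 is higher by 4080 − 2896 = 1184 ft.

Airport 2 by 1184 ft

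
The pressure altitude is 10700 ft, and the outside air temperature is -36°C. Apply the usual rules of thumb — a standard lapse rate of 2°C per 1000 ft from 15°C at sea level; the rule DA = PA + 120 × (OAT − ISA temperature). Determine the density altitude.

7148 ft

ISA temperature at 10700 ft = 15 − 2 × (10700/1000) = -6.4°C.
ISA deviation = -36 − (-6.4) = -29.6°C.
Density altitude = 10700 + 120 × (-29.6) = 10700 + (-3552) = 7148 ft.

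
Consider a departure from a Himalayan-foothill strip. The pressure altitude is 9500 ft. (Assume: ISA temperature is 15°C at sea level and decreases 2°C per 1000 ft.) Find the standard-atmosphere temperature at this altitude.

-4°C

ISA temperature = 15 − 2 × (9500/1000) = 15 − 19 = -4°C.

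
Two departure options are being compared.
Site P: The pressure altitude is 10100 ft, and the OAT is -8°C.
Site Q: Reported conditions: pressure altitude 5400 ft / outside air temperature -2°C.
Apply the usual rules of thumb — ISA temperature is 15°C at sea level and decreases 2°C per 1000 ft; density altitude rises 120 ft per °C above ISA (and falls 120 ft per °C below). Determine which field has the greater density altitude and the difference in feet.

Site P: ISA temp = -5.2°C, deviation -2.8°C, DA = 10100 + 120 × (-2.8) = 9764 ft.
Site Q: ISA temp = 4.2°C, deviation -6.2°C, DA = 5400 + 120 × (-6.2) = 4656 ft.
Site P is higher by 9764 − 4656 = 5108 ft.

Site P by 5108 ft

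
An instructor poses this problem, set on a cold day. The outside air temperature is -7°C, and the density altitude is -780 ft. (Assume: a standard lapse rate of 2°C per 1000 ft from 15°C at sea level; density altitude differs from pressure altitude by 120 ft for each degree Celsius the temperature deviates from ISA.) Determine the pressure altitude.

1500 ft

DA = PA + 120 × (OAT − (15 − 2·PA/1000)) = PA + 120·OAT − 1800 + 0.24·PA = 1.24·PA + 120·OAT − 1800.
So 1.24·PA = -780 − 120 × (-7) + 1800 = 1860.
PA = 1860 / 1.24 = 1500 ft.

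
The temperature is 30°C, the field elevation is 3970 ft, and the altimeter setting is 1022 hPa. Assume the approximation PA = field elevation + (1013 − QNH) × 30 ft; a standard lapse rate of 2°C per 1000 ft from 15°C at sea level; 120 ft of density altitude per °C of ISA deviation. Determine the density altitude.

6388 ft

Pressure altitude = 3970 + (1013 − 1022) × 30 = 3970 + (-270) = 3700 ft.
ISA temperature at 3700 ft = 15 − 2 × (3700/1000) = 7.6°C.
ISA deviation = 30 − 7.6 = +22.4°C.
Density altitude = 3700 + 120 × (22.4) = 6388 ft.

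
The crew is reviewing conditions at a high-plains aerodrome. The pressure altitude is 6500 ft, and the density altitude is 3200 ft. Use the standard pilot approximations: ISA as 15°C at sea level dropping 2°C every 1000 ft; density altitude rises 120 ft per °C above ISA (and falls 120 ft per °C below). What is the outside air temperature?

-25.5°C

Density altitude − pressure altitude = 3200 − 6500 = -3300 ft.
At 120 ft/°C that is an ISA deviation of -3300/120 = -27.5°C.
ISA temperature at 6500 ft = 15 − 2 × (6500/1000) = 2°C.
OAT = ISA + deviation = 2 + (-27.5) = -25.5°C.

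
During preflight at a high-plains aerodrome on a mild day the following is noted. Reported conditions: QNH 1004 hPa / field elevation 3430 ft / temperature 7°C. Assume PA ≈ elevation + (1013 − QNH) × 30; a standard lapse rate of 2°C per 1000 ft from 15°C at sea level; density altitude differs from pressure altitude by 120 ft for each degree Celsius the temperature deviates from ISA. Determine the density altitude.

3628 ft

Pressure altitude = 3430 + (1013 − 1004) × 30 = 3430 + (+270) = 3700 ft.
ISA temperature at 3700 ft = 15 − 2 × (3700/1000) = 7.6°C.
ISA deviation = 7 − 7.6 = -0.6°C.
Density altitude = 3700 + 120 × (-0.6) = 3628 ft.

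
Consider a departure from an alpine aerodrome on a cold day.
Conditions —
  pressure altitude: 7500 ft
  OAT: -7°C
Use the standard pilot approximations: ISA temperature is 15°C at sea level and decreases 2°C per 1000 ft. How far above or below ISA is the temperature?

ISA-7°C

ISA temperature at 7500 ft = 15 − 2 × (7500/1000) = 0°C.
Deviation = OAT − ISA = -7 − 0 = -7°C.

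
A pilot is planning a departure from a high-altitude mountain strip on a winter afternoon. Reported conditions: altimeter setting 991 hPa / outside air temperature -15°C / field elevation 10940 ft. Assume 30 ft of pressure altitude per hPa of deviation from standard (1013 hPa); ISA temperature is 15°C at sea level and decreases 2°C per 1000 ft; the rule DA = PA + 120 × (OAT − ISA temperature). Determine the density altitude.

Pressure altitude = 10940 + (1013 − 991) × 30 = 10940 + (+660) = 11600 ft.
ISA temperature at 11600 ft = 15 − 2 × (11600/1000) = -8.2°C.
ISA deviation = -15 − (-8.2) = -6.8°C.
Density altitude = 11600 + 120 × (-6.8) = 10784 ft.

10784 ft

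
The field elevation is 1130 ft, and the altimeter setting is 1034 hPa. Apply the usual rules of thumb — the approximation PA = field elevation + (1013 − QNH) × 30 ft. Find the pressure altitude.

Pressure correction = (1013 − 1034) × 30 = -630 ft.
Pressure altitude = 1130 + (-630) = 500 ft.

500 ft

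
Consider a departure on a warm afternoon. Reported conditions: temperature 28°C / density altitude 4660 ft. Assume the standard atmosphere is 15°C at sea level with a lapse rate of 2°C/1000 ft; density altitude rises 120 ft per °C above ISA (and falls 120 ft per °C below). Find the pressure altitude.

DA = PA + 120 × (OAT − (15 − 2·PA/1000)) = PA + 120·OAT − 1800 + 0.24·PA = 1.24·PA + 120·OAT − 1800.
So 1.24·PA = 4660 − 120 × 28 + 1800 = 3100.
PA = 3100 / 1.24 = 2500 ft.

2500 ft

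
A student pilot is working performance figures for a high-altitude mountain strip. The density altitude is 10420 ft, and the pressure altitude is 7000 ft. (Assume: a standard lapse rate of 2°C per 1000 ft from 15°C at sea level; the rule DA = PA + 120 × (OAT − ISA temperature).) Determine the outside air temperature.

Density altitude − pressure altitude = 10420 − 7000 = +3420 ft.
At 120 ft/°C that is an ISA deviation of 3420/120 = +28.5°C.
ISA temperature at 7000 ft = 15 − 2 × (7000/1000) = 1°C.
OAT = ISA + deviation = 1 + (+28.5) = 29.5°C.

29.5°C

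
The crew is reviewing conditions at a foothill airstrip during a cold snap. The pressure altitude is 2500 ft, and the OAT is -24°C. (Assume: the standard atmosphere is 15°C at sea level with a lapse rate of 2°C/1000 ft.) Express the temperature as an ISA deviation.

ISA-34°C

ISA temperature at 2500 ft = 15 − 2 × (2500/1000) = 10°C.
Deviation = OAT − ISA = -24 − 10 = -34°C.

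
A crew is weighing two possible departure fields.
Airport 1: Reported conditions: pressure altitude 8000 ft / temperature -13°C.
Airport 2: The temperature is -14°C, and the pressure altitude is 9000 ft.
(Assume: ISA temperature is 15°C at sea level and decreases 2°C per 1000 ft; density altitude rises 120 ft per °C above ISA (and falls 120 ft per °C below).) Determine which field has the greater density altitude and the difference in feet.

Airport 2 by 1120 ft

Airport 1: ISA temp = -1°C, deviation -12°C, DA = 8000 + 120 × (-12) = 6560 ft.
Airport 2: ISA temp = -3°C, deviation -11°C, DA = 9000 + 120 × (-11) = 7680 ft.
Airport 2 is higher by 7680 − 6560 = 1120 ft.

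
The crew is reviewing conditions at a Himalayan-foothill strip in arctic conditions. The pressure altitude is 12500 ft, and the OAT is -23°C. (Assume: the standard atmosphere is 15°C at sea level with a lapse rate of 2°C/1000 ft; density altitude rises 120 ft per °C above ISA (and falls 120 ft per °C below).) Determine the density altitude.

ISA temperature at 12500 ft = 15 − 2 × (12500/1000) = -10°C.
ISA deviation = -23 − (-10) = -13°C.
Density altitude = 12500 + 120 × (-13) = 12500 + (-1560) = 10940 ft.

10940 ft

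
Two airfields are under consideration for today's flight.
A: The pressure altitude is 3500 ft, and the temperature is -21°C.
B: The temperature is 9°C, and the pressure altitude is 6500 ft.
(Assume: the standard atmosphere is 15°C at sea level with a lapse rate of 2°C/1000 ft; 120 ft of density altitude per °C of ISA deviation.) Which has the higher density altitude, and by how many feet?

B by 7320 ft

A: ISA temp = 8°C, deviation -29°C, DA = 3500 + 120 × (-29) = 20 ft.
B: ISA temp = 2°C, deviation +7°C, DA = 6500 + 120 × 7 = 7340 ft.
B is higher by 7340 − 20 = 7320 ft.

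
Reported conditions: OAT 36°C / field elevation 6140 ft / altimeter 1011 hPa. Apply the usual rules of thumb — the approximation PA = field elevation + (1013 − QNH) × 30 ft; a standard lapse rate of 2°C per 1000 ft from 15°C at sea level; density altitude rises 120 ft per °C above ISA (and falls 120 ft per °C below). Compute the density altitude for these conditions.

10208 ft

Pressure altitude = 6140 + (1013 − 1011) × 30 = 6140 + (+60) = 6200 ft.
ISA temperature at 6200 ft = 15 − 2 × (6200/1000) = 2.6°C.
ISA deviation = 36 − 2.6 = +33.4°C.
Density altitude = 6200 + 120 × (33.4) = 10208 ft.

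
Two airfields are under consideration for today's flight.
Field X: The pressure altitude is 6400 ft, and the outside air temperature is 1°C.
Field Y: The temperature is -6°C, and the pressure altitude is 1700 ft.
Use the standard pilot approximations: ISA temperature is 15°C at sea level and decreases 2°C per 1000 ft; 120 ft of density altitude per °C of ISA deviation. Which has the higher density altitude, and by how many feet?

Field X by 6668 ft

Field X: ISA temp = 2.2°C, deviation -1.2°C, DA = 6400 + 120 × (-1.2) = 6256 ft.
Field Y: ISA temp = 11.6°C, deviation -17.6°C, DA = 1700 + 120 × (-17.6) = -412 ft.
Field X is higher by 6256 − (-412) = 6668 ft.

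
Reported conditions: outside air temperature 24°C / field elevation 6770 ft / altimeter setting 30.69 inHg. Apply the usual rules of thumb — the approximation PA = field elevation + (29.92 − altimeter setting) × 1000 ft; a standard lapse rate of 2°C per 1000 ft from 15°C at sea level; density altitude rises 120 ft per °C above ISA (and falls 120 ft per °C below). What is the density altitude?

Pressure altitude = 6770 + (29.92 − 30.69) × 1000 = 6770 + (-770) = 6000 ft.
ISA temperature at 6000 ft = 15 − 2 × (6000/1000) = 3°C.
ISA deviation = 24 − 3 = +21°C.
Density altitude = 6000 + 120 × (21) = 8520 ft.

8520 ft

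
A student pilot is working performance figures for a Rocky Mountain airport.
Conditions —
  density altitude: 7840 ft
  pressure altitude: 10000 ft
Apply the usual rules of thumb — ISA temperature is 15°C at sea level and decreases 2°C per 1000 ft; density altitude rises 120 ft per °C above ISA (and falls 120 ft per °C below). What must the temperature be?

Density altitude − pressure altitude = 7840 − 10000 = -2160 ft.
At 120 ft/°C that is an ISA deviation of -2160/120 = -18°C.
ISA temperature at 10000 ft = 15 − 2 × (10000/1000) = -5°C.
OAT = ISA + deviation = -5 + (-18) = -23°C.

-23°C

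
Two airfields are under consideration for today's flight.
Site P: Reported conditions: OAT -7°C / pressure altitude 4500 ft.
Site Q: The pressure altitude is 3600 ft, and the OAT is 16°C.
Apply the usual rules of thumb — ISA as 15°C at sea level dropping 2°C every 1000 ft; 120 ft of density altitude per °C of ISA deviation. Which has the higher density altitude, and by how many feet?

Site Q by 1644 ft

Site P: ISA temp = 6°C, deviation -13°C, DA = 4500 + 120 × (-13) = 2940 ft.
Site Q: ISA temp = 7.8°C, deviation +8.2°C, DA = 3600 + 120 × 8.2 = 4584 ft.
Site Q is higher by 4584 − 2940 = 1644 ft.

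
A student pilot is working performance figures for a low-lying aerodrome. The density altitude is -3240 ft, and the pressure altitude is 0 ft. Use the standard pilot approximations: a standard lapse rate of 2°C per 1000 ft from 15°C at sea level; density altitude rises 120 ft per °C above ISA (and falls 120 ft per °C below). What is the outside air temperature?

-12°C

Density altitude − pressure altitude = -3240 − 0 = -3240 ft.
At 120 ft/°C that is an ISA deviation of -3240/120 = -27°C.
ISA temperature at 0 ft = 15 − 2 × (0/1000) = 15°C.
OAT = ISA + deviation = 15 + (-27) = -12°C.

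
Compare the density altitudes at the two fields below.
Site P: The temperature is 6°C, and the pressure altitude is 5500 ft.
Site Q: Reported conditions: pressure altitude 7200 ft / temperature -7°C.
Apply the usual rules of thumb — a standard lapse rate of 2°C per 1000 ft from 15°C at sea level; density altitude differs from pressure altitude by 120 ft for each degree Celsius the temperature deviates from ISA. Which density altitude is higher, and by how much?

Site P: ISA temp = 4°C, deviation +2°C, DA = 5500 + 120 × 2 = 5740 ft.
Site Q: ISA temp = 0.6°C, deviation -7.6°C, DA = 7200 + 120 × (-7.6) = 6288 ft.
Site Q is higher by 6288 − 5740 = 548 ft.

Site Q by 548 ft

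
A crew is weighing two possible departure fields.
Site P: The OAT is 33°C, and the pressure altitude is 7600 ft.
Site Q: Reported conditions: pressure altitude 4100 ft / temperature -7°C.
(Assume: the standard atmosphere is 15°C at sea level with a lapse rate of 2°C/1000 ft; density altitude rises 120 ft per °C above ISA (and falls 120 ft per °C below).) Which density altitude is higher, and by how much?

Site P by 9140 ft

Site P: ISA temp = -0.2°C, deviation +33.2°C, DA = 7600 + 120 × 33.2 = 11584 ft.
Site Q: ISA temp = 6.8°C, deviation -13.8°C, DA = 4100 + 120 × (-13.8) = 2444 ft.
Site P is higher by 11584 − 2444 = 9140 ft.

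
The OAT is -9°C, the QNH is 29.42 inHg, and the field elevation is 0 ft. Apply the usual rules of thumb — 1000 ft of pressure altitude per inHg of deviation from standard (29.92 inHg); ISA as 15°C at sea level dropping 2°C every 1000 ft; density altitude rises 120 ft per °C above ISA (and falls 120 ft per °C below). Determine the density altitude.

-2260 ft

Pressure altitude = 0 + (29.92 − 29.42) × 1000 = 0 + (+500) = 500 ft.
ISA temperature at 500 ft = 15 − 2 × (500/1000) = 14°C.
ISA deviation = -9 − 14 = -23°C.
Density altitude = 500 + 120 × (-23) = -2260 ft.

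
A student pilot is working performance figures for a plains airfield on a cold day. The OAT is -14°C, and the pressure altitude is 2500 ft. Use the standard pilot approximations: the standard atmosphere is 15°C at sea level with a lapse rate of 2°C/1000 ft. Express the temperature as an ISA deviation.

ISA-24°C

ISA temperature at 2500 ft = 15 − 2 × (2500/1000) = 10°C.
Deviation = OAT − ISA = -14 − 10 = -24°C.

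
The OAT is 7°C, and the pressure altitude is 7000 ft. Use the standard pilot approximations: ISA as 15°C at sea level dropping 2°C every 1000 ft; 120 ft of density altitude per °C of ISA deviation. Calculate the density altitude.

ISA temperature at 7000 ft = 15 − 2 × (7000/1000) = 1°C.
ISA deviation = 7 − 1 = +6°C.
Density altitude = 7000 + 120 × (6) = 7000 + (+720) = 7720 ft.

7720 ft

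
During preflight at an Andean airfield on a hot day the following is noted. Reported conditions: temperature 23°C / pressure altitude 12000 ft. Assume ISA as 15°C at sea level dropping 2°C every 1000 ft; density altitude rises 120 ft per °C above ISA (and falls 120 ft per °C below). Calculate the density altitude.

ISA temperature at 12000 ft = 15 − 2 × (12000/1000) = -9°C.
ISA deviation = 23 − (-9) = +32°C.
Density altitude = 12000 + 120 × (32) = 12000 + (+3840) = 15840 ft.

15840 ft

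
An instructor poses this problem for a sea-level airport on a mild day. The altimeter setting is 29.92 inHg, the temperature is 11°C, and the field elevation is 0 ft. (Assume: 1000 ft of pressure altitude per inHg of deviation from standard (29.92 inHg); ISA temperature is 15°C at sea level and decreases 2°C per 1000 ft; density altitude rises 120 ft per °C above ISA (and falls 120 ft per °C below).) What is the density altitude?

-480 ft

Pressure altitude = 0 + (29.92 − 29.92) × 1000 = 0 + (0) = 0 ft.
ISA temperature at 0 ft = 15 − 2 × (0/1000) = 15°C.
ISA deviation = 11 − 15 = -4°C.
Density altitude = 0 + 120 × (-4) = -480 ft.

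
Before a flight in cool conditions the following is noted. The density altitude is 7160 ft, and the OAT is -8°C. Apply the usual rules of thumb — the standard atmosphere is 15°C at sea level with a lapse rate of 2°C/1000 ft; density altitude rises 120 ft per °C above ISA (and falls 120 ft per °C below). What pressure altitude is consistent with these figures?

8000 ft

DA = PA + 120 × (OAT − (15 − 2·PA/1000)) = PA + 120·OAT − 1800 + 0.24·PA = 1.24·PA + 120·OAT − 1800.
So 1.24·PA = 7160 − 120 × (-8) + 1800 = 9920.
PA = 9920 / 1.24 = 8000 ft.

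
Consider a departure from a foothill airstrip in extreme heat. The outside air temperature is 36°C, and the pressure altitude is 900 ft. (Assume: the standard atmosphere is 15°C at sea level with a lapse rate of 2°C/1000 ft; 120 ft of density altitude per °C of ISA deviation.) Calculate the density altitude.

3636 ft

ISA temperature at 900 ft = 15 − 2 × (900/1000) = 13.2°C.
ISA deviation = 36 − 13.2 = +22.8°C.
Density altitude = 900 + 120 × (22.8) = 900 + (+2736) = 3636 ft.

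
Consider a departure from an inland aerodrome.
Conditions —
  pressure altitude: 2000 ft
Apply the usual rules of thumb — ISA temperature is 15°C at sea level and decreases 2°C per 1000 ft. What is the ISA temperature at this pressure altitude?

ISA temperature = 15 − 2 × (2000/1000) = 15 − 4 = 11°C.

11°C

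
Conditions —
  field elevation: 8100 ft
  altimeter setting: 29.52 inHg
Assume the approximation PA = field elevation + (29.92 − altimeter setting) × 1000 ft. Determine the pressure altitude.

Pressure correction = (29.92 − 29.52) × 1000 = +400 ft.
Pressure altitude = 8100 + (+400) = 8500 ft.

8500 ft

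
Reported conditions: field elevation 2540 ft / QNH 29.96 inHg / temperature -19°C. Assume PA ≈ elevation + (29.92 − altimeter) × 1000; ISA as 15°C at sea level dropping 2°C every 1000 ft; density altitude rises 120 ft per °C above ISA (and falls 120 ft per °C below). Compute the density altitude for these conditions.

-980 ft

Pressure altitude = 2540 + (29.92 − 29.96) × 1000 = 2540 + (-40) = 2500 ft.
ISA temperature at 2500 ft = 15 − 2 × (2500/1000) = 10°C.
ISA deviation = -19 − 10 = -29°C.
Density altitude = 2500 + 120 × (-29) = -980 ft.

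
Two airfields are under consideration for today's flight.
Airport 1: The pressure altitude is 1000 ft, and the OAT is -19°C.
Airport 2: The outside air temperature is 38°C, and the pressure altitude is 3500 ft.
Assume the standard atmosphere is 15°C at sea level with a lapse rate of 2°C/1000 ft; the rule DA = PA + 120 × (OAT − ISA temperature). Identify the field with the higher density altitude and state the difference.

Airport 2 by 9940 ft

Airport 1: ISA temp = 13°C, deviation -32°C, DA = 1000 + 120 × (-32) = -2840 ft.
Airport 2: ISA temp = 8°C, deviation +30°C, DA = 3500 + 120 × 30 = 7100 ft.
Airport 2 is higher by 7100 − (-2840) = 9940 ft.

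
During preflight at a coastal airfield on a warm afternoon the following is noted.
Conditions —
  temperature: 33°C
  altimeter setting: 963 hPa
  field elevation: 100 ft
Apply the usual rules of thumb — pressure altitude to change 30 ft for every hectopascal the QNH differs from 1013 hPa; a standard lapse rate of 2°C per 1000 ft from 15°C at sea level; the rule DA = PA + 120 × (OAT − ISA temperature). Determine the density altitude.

Pressure altitude = 100 + (1013 − 963) × 30 = 100 + (+1500) = 1600 ft.
ISA temperature at 1600 ft = 15 − 2 × (1600/1000) = 11.8°C.
ISA deviation = 33 − 11.8 = +21.2°C.
Density altitude = 1600 + 120 × (21.2) = 4144 ft.

4144 ft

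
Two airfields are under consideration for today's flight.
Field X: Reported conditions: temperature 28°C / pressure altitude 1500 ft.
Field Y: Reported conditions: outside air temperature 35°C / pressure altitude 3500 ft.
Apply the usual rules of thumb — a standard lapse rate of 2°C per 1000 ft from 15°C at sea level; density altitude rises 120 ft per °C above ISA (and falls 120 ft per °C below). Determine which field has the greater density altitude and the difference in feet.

Field Y by 3320 ft

Field X: ISA temp = 12°C, deviation +16°C, DA = 1500 + 120 × 16 = 3420 ft.
Field Y: ISA temp = 8°C, deviation +27°C, DA = 3500 + 120 × 27 = 6740 ft.
Field Y is higher by 6740 − 3420 = 3320 ft.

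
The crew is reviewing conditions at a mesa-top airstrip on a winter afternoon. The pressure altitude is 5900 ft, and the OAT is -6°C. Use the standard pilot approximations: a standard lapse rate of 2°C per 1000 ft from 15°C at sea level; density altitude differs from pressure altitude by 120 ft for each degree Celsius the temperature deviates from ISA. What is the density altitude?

4796 ft

ISA temperature at 5900 ft = 15 − 2 × (5900/1000) = 3.2°C.
ISA deviation = -6 − 3.2 = -9.2°C.
Density altitude = 5900 + 120 × (-9.2) = 5900 + (-1104) = 4796 ft.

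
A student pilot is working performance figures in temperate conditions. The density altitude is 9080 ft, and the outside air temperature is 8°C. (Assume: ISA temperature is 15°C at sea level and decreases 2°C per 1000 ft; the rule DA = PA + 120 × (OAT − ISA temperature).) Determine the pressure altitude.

8000 ft

DA = PA + 120 × (OAT − (15 − 2·PA/1000)) = PA + 120·OAT − 1800 + 0.24·PA = 1.24·PA + 120·OAT − 1800.
So 1.24·PA = 9080 − 120 × 8 + 1800 = 9920.
PA = 9920 / 1.24 = 8000 ft.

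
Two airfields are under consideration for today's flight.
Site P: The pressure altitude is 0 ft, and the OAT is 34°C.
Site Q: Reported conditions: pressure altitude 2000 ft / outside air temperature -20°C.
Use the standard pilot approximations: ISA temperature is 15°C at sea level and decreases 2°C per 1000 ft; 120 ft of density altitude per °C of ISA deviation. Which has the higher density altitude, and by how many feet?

Site P: ISA temp = 15°C, deviation +19°C, DA = 0 + 120 × 19 = 2280 ft.
Site Q: ISA temp = 11°C, deviation -31°C, DA = 2000 + 120 × (-31) = -1720 ft.
Site P is higher by 2280 − (-1720) = 4000 ft.

Site P by 4000 ft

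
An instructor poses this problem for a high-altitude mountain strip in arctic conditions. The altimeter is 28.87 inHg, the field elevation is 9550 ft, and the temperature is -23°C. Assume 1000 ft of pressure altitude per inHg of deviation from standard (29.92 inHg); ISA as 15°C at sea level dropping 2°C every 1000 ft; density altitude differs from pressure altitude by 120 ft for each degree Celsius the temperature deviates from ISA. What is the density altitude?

Pressure altitude = 9550 + (29.92 − 28.87) × 1000 = 9550 + (+1050) = 10600 ft.
ISA temperature at 10600 ft = 15 − 2 × (10600/1000) = -6.2°C.
ISA deviation = -23 − (-6.2) = -16.8°C.
Density altitude = 10600 + 120 × (-16.8) = 8584 ft.

8584 ft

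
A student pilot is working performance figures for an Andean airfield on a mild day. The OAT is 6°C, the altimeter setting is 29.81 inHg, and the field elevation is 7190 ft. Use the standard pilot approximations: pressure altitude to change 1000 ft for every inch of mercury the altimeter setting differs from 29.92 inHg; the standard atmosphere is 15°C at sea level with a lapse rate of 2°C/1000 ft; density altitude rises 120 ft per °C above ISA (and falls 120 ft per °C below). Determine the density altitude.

7972 ft

Pressure altitude = 7190 + (29.92 − 29.81) × 1000 = 7190 + (+110) = 7300 ft.
ISA temperature at 7300 ft = 15 − 2 × (7300/1000) = 0.4°C.
ISA deviation = 6 − 0.4 = +5.6°C.
Density altitude = 7300 + 120 × (5.6) = 7972 ft.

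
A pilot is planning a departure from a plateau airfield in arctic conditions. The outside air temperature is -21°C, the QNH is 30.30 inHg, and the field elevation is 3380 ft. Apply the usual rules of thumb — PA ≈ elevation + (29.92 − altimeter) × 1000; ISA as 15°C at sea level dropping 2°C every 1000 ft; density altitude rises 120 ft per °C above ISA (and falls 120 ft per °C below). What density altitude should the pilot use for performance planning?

-600 ft

Pressure altitude = 3380 + (29.92 − 30.30) × 1000 = 3380 + (-380) = 3000 ft.
ISA temperature at 3000 ft = 15 − 2 × (3000/1000) = 9°C.
ISA deviation = -21 − 9 = -30°C.
Density altitude = 3000 + 120 × (-30) = -600 ft.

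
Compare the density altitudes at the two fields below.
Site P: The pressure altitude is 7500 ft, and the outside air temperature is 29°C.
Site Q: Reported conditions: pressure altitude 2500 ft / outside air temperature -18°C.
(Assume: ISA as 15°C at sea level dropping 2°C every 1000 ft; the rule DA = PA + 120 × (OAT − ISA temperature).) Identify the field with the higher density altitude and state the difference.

Site P: ISA temp = 0°C, deviation +29°C, DA = 7500 + 120 × 29 = 10980 ft.
Site Q: ISA temp = 10°C, deviation -28°C, DA = 2500 + 120 × (-28) = -860 ft.
Site P is higher by 10980 − (-860) = 11840 ft.

Site P by 11840 ft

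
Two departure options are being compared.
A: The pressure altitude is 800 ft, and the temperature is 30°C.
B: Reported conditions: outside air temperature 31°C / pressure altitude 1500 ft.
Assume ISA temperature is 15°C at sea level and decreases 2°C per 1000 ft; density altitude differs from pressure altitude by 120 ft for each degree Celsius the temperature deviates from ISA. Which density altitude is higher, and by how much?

B by 988 ft

A: ISA temp = 13.4°C, deviation +16.6°C, DA = 800 + 120 × 16.6 = 2792 ft.
B: ISA temp = 12°C, deviation +19°C, DA = 1500 + 120 × 19 = 3780 ft.
B is higher by 3780 − 2792 = 988 ft.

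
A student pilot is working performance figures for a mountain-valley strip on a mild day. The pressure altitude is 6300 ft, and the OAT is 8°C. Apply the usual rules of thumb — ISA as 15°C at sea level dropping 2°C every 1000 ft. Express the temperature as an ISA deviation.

ISA+5.6°C

ISA temperature at 6300 ft = 15 − 2 × (6300/1000) = 2.4°C.
Deviation = OAT − ISA = 8 − 2.4 = +5.6°C.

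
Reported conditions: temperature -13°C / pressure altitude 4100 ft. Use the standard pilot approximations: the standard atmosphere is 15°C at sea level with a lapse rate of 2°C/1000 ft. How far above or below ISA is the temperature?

ISA temperature at 4100 ft = 15 − 2 × (4100/1000) = 6.8°C.
Deviation = OAT − ISA = -13 − 6.8 = -19.8°C.

ISA-19.8°C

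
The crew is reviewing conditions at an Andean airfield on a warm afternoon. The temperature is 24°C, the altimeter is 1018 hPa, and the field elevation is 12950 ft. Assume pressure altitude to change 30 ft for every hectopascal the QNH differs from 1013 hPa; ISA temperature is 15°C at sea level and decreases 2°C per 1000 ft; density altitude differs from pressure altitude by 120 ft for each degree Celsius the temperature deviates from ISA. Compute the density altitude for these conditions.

16952 ft

Pressure altitude = 12950 + (1013 − 1018) × 30 = 12950 + (-150) = 12800 ft.
ISA temperature at 12800 ft = 15 − 2 × (12800/1000) = -10.6°C.
ISA deviation = 24 − (-10.6) = +34.6°C.
Density altitude = 12800 + 120 × (34.6) = 16952 ft.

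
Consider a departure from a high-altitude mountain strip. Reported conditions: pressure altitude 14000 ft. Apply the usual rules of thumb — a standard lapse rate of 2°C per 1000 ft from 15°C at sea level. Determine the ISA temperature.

-13°C

ISA temperature = 15 − 2 × (14000/1000) = 15 − 28 = -13°C.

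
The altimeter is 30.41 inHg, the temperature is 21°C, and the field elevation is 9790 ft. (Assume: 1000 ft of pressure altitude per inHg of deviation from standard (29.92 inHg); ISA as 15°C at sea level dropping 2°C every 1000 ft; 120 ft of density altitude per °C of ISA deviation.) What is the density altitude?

12252 ft

Pressure altitude = 9790 + (29.92 − 30.41) × 1000 = 9790 + (-490) = 9300 ft.
ISA temperature at 9300 ft = 15 − 2 × (9300/1000) = -3.6°C.
ISA deviation = 21 − (-3.6) = +24.6°C.
Density altitude = 9300 + 120 × (24.6) = 12252 ft.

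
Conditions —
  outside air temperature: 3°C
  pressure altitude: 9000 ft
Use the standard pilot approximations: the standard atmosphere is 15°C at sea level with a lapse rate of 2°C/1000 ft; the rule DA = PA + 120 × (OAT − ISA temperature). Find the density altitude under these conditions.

ISA temperature at 9000 ft = 15 − 2 × (9000/1000) = -3°C.
ISA deviation = 3 − (-3) = +6°C.
Density altitude = 9000 + 120 × (6) = 9000 + (+720) = 9720 ft.

9720 ft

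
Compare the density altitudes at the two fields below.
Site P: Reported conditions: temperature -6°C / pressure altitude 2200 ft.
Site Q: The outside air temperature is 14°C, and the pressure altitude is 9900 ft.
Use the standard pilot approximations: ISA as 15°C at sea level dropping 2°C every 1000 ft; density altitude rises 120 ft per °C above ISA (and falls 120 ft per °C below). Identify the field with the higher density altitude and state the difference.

Site P: ISA temp = 10.6°C, deviation -16.6°C, DA = 2200 + 120 × (-16.6) = 208 ft.
Site Q: ISA temp = -4.8°C, deviation +18.8°C, DA = 9900 + 120 × 18.8 = 12156 ft.
Site Q is higher by 12156 − 208 = 11948 ft.

Site Q by 11948 ft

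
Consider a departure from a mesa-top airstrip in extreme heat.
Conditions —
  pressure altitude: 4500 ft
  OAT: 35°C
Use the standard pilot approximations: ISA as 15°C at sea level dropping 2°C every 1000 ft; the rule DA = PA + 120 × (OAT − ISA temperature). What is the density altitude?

7980 ft

ISA temperature at 4500 ft = 15 − 2 × (4500/1000) = 6°C.
ISA deviation = 35 − 6 = +29°C.
Density altitude = 4500 + 120 × (29) = 4500 + (+3480) = 7980 ft.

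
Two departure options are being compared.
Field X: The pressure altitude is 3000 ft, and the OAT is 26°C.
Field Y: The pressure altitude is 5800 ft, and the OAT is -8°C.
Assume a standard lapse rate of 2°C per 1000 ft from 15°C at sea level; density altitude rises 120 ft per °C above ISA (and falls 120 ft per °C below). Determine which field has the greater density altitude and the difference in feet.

Field X: ISA temp = 9°C, deviation +17°C, DA = 3000 + 120 × 17 = 5040 ft.
Field Y: ISA temp = 3.4°C, deviation -11.4°C, DA = 5800 + 120 × (-11.4) = 4432 ft.
Field X is higher by 5040 − 4432 = 608 ft.

Field X by 608 ft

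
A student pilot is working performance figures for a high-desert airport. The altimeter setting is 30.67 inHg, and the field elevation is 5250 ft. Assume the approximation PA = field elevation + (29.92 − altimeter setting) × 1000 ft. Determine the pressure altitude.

4500 ft

Pressure correction = (29.92 − 30.67) × 1000 = -750 ft.
Pressure altitude = 5250 + (-750) = 4500 ft.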